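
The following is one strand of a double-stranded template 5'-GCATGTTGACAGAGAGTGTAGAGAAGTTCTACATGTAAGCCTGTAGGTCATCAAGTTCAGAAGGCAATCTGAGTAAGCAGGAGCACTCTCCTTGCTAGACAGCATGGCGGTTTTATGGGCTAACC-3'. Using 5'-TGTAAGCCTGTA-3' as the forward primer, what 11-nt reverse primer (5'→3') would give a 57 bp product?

The forward primer binds at positions 34–45, so a 57 bp product ends at position 34 + 57 − 1 = 90.
The reverse primer anneals to the top strand over positions 80–90, i.e. to GGAGCACTCTC.
Its sequence written 5'→3' is the reverse complement: GAGAGTGCTCC.

5'-GAGAGTGCTCC-3'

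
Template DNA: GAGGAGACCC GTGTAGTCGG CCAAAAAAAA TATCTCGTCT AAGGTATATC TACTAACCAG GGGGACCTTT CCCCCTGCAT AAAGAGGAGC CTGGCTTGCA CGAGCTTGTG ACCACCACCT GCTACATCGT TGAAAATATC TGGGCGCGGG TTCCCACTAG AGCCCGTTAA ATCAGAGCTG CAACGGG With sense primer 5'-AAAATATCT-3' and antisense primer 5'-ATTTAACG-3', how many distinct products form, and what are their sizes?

The forward primer AAAATATCT matches the top strand at positions 27–35, 133–141.
The reverse primer's reverse complement is CGTTAAAT, matching at positions 165–172.
Each forward site pairs with the reverse site to give a product ending at position 172: sizes 146, 40 bp.

Two products: 146 bp, 40 bp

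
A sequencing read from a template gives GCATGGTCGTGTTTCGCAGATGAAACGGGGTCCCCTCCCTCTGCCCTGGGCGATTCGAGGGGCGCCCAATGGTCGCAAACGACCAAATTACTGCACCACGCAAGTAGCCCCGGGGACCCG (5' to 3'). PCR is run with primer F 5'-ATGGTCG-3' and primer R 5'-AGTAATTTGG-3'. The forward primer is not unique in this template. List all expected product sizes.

The forward primer ATGGTCG matches the top strand at positions 3–9, 69–75.
The reverse primer's reverse complement is CCAAATTACT, matching at positions 83–92.
Each forward site pairs with the reverse site to give a product ending at position 92: sizes 90, 24 bp.

90 bp, 24 bp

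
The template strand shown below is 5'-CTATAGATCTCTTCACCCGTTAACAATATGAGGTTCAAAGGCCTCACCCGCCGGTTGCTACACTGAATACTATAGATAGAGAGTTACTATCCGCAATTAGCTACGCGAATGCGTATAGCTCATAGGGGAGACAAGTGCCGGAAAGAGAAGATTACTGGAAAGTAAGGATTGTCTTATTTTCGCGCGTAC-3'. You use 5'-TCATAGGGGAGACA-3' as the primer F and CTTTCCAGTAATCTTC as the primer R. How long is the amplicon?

43 bp

Forward primer TCATAGGGGAGACA is found on the top strand at positions 120–133.
Reverse complement of the reverse primer: GAAGATTACTGGAAAG. This occurs on the top strand at positions 147–162.
Product length = (reverse-primer end) − (forward-primer start) + 1 = 162 − 120 + 1 = 43 bp.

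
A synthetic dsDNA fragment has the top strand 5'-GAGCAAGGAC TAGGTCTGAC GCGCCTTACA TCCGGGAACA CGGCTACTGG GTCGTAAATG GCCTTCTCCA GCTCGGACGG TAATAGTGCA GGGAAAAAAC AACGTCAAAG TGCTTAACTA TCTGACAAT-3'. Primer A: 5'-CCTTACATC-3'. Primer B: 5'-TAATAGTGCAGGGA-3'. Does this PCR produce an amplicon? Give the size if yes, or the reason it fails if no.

No product — both primers anneal to the same strand and extend in the same direction.

Primer A (CCTTACATC) matches the top strand at positions 24–32 (3' end points downstream).
Primer B (TAATAGTGCAGGGA) also matches the top strand directly, at positions 81–94 — its reverse complement TCCCTGCACTATTA is not present.
Both primers anneal to the bottom strand with 3' ends pointing the same way, so neither can prime synthesis back toward the other.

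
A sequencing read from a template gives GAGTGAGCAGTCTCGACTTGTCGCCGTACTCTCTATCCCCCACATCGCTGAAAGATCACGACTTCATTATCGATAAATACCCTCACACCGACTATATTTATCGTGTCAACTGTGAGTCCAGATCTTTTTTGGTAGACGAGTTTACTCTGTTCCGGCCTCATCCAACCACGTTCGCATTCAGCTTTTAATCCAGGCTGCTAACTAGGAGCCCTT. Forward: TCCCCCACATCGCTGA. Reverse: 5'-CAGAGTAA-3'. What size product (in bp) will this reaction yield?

Forward primer TCCCCCACATCGCTGA is found on the top strand at positions 36–51.
The reverse primer's reverse complement is TTACTCTG, which matches the template at positions 142–149.
Amplicon spans positions 36–149: 114 bp.

114 bp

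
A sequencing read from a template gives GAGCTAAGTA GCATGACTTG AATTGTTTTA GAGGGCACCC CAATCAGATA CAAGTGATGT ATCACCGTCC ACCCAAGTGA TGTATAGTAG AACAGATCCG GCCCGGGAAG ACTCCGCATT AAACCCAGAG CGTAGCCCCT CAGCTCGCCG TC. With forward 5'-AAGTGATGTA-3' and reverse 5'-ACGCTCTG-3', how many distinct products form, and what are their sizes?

The forward primer AAGTGATGTA matches the top strand at positions 52–61, 75–84.
The reverse primer's reverse complement is CAGAGCGT, matching at positions 126–133.
Each forward site pairs with the reverse site to give a product ending at position 133: sizes 82, 59 bp.

Two products: 82 bp, 59 bp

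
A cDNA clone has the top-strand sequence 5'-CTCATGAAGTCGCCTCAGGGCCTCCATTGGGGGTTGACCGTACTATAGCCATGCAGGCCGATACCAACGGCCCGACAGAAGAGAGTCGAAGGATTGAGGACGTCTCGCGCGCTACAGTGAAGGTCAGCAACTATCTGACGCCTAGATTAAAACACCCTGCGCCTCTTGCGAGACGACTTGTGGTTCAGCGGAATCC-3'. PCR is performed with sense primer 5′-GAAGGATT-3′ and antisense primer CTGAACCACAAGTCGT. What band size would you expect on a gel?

The forward primer matches the template at positions 88–95.
Taking the reverse complement of CTGAACCACAAGTCGT gives ACGACTTGTGGTTCAG, found at positions 173–188 on the template; the primer anneals here to the top strand with its 3' end pointing upstream.
The product runs from position 88 to position 188, so its length is 188 − 88 + 1 = 101 bp.

101 bp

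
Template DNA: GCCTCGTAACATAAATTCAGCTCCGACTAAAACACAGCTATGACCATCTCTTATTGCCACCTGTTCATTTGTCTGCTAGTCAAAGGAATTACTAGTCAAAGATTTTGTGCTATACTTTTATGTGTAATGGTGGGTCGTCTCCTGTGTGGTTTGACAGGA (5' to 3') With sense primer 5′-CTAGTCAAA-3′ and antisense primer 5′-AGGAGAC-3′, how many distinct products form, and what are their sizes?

Two products: 68 bp, 52 bp

The forward primer CTAGTCAAA matches the top strand at positions 76–84, 92–100.
The reverse primer's reverse complement is GTCTCCT, matching at positions 137–143.
Each forward site pairs with the reverse site to give a product ending at position 143: sizes 68, 52 bp.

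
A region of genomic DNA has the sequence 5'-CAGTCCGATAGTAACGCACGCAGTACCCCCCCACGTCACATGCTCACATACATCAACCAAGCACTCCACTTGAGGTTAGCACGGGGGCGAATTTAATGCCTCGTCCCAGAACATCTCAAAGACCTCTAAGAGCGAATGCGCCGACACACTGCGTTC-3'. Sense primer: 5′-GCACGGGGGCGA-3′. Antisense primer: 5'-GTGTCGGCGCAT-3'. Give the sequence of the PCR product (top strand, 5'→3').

5'-GCACGGGGGCGAATTTAATGCCTCGTCCCAGAACATCTCAAAGACCTCTAAGAGCGAATGCGCCGACAC-3'

The forward primer matches the template at positions 79–90.
The reverse primer's reverse complement is ATGCGCCGACAC, which matches the template at positions 136–147.
The product is the template from position 79 through 147 (69 bp).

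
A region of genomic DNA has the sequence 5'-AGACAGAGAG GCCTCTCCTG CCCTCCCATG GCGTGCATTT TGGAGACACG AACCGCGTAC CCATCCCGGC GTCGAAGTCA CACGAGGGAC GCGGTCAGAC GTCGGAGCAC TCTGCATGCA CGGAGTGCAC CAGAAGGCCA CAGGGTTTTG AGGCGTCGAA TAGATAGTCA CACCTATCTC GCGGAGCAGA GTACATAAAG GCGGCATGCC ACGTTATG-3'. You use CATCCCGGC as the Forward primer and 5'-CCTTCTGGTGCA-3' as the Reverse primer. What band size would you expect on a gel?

76 bp

Forward primer CATCCCGGC is found on the top strand at positions 62–70.
Reverse complement of the reverse primer: TGCACCAGAAGG. This occurs on the top strand at positions 126–137.
Product length = (reverse-primer end) − (forward-primer start) + 1 = 137 − 62 + 1 = 76 bp.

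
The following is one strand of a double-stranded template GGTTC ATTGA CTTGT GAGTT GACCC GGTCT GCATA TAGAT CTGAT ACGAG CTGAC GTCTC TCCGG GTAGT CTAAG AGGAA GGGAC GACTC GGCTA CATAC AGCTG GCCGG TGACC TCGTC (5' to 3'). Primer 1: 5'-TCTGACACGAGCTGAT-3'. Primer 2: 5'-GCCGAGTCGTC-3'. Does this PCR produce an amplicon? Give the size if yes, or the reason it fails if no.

Primer 1 (TCTGACACGAGCTGAT) does not match the top strand, and its reverse complement ATCAGCTCGTGTCAGA does not match either.
With no annealing site for primer 1, no amplification occurs.

No product — primer 1 has no binding site in the template.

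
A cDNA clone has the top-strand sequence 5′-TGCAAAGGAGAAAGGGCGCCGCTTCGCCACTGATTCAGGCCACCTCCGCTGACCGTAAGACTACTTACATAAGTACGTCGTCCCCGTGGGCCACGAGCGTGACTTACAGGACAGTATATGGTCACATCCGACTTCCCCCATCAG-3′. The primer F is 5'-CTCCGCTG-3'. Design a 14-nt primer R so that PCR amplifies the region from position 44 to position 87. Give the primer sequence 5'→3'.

The product's 3' end on the top strand is position 87.
The reverse primer anneals to the top strand over positions 74–87, i.e. to TACGTCGTCCCCGT.
Its sequence written 5'→3' is the reverse complement: ACGGGGACGACGTA.

5'-ACGGGGACGACGTA-3'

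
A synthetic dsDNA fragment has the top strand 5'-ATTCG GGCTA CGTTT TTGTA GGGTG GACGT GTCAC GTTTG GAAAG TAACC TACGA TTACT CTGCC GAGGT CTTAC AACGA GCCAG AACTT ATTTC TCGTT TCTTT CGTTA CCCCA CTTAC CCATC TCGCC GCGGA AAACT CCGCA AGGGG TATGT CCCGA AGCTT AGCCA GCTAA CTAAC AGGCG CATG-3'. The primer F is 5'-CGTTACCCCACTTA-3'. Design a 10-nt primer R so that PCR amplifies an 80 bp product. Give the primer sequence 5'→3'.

5'-CGCCTGTTAG-3'

The forward primer binds at positions 106–119, so an 80 bp product ends at position 106 + 80 − 1 = 185.
The reverse primer anneals to the top strand over positions 176–185, i.e. to CTAACAGGCG.
Its sequence written 5'→3' is the reverse complement: CGCCTGTTAG.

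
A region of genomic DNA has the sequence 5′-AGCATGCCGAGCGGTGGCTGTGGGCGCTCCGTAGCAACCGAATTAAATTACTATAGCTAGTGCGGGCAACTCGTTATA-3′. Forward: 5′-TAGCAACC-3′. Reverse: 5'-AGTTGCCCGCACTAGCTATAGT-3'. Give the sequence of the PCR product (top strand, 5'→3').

Scanning the template, TAGCAACC occurs at positions 32–39; this primer anneals to the bottom strand there with its 3' end pointing downstream.
The reverse primer's reverse complement is ACTATAGCTAGTGCGGGCAACT, which matches the template at positions 50–71.
The product is the template from position 32 through 71 (40 bp).

5'-TAGCAACCGAATTAAATTACTATAGCTAGTGCGGGCAACT-3'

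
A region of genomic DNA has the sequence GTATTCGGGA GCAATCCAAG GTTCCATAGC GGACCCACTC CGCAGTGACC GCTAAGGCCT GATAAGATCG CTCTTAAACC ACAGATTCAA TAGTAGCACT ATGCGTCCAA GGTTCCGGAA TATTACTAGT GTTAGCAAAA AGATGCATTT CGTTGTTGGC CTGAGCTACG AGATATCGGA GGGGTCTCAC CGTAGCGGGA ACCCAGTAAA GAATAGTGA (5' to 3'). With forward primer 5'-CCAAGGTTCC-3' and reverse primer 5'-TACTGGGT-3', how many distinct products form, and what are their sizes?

The forward primer CCAAGGTTCC matches the top strand at positions 16–25, 107–116.
The reverse primer's reverse complement is ACCCAGTA, matching at positions 201–208.
Each forward site pairs with the reverse site to give a product ending at position 208: sizes 193, 102 bp.

Two products: 193 bp, 102 bp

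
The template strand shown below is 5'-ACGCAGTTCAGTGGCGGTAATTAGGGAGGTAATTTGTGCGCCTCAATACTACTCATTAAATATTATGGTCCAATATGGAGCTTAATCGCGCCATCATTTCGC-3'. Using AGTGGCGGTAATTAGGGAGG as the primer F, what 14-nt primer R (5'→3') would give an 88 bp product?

The forward primer binds at positions 10–29, so an 88 bp product ends at position 10 + 88 − 1 = 97.
The reverse primer anneals to the top strand over positions 84–97, i.e. to AATCGCGCCATCAT.
Its sequence written 5'→3' is the reverse complement: ATGATGGCGCGATT.

5'-ATGATGGCGCGATT-3'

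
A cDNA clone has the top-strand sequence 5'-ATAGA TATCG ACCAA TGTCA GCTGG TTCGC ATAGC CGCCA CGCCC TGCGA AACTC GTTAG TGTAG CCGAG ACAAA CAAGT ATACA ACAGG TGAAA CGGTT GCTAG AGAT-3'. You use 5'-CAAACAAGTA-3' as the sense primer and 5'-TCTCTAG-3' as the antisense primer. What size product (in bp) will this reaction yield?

The forward primer matches the template at positions 72–81.
Reverse complement of the reverse primer: CTAGAGA. This occurs on the top strand at positions 102–108.
Amplicon spans positions 72–108: 37 bp.

37 bp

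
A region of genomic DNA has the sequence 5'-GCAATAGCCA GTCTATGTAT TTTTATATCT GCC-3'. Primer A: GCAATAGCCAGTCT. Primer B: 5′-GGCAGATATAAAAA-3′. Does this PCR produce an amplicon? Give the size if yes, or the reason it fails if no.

Primer A (GCAATAGCCAGTCT) matches the top strand at positions 1–14; it acts as a forward primer.
Primer B's reverse complement is TTTTTATATCTGCC, matching the top strand at positions 20–33; it acts as a reverse primer.
The 3' ends face each other across positions 1–33, giving a 33 bp product.

Yes — a 33 bp product.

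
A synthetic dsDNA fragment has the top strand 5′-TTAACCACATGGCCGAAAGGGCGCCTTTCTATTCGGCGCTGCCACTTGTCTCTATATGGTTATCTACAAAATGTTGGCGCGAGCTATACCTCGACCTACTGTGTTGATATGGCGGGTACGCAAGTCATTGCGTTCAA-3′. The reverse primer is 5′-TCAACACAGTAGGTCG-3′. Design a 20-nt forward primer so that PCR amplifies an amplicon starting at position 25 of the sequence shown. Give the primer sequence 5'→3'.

The reverse primer's reverse complement CGACCTACTGTGTTGA matches the template at positions 92–107; the product starts at position 25.
The forward primer is identical to the top strand over positions 25–44: CTTTCTATTCGGCGCTGCCA.

5'-CTTTCTATTCGGCGCTGCCA-3'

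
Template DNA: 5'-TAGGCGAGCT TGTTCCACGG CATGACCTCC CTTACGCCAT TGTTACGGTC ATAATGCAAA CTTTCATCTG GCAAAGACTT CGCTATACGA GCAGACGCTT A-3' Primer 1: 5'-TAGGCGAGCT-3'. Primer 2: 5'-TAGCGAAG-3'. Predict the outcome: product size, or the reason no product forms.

Primer 1 (TAGGCGAGCT) matches the top strand at positions 1–10; it acts as a forward primer.
Primer 2's reverse complement is CTTCGCTA, matching the top strand at positions 78–85; it acts as a reverse primer.
The 3' ends face each other across positions 1–85, giving an 85 bp product.

Yes — an 85 bp product.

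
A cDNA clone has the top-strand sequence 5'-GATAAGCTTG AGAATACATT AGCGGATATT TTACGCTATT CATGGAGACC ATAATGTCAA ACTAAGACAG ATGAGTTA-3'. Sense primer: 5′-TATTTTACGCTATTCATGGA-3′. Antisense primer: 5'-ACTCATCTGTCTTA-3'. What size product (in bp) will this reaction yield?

The forward primer matches the template at positions 27–46.
Taking the reverse complement of ACTCATCTGTCTTA gives TAAGACAGATGAGT, found at positions 63–76 on the template; the primer anneals here to the top strand with its 3' end pointing upstream.
Product length = (reverse-primer end) − (forward-primer start) + 1 = 76 − 27 + 1 = 50 bp.

50 bp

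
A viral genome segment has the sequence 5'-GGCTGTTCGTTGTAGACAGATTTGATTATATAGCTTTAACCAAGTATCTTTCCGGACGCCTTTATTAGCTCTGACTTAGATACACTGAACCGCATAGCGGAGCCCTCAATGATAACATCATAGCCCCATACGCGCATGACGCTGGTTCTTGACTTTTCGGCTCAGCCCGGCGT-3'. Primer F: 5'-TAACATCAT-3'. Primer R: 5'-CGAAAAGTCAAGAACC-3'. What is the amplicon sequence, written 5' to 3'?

5'-TAACATCATAGCCCCATACGCGCATGACGCTGGTTCTTGACTTTTCG-3'

Forward primer TAACATCAT is found on the top strand at positions 113–121.
The reverse primer's reverse complement is GGTTCTTGACTTTTCG, which matches the template at positions 144–159.
The product is the template from position 113 through 159 (47 bp).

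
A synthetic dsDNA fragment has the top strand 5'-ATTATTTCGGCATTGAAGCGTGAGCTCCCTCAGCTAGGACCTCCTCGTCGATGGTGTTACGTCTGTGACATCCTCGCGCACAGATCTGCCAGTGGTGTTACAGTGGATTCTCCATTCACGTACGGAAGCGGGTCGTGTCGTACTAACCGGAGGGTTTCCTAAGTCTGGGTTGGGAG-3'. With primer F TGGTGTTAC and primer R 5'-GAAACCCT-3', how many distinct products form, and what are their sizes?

Two products: 107 bp, 66 bp

The forward primer TGGTGTTAC matches the top strand at positions 52–60, 93–101.
The reverse primer's reverse complement is AGGGTTTC, matching at positions 151–158.
Each forward site pairs with the reverse site to give a product ending at position 158: sizes 107, 66 bp.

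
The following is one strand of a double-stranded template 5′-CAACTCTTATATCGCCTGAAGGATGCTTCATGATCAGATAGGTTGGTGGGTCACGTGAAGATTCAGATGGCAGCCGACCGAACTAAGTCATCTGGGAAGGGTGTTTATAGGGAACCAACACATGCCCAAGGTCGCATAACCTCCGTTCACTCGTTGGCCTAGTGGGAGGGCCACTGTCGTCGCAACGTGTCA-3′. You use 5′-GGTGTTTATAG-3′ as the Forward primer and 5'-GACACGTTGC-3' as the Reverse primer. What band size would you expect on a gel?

Scanning the template, GGTGTTTATAG occurs at positions 100–110; this primer anneals to the bottom strand there with its 3' end pointing downstream.
The reverse primer's reverse complement is GCAACGTGTC, which matches the template at positions 182–191.
Amplicon spans positions 100–191: 92 bp.

92 bp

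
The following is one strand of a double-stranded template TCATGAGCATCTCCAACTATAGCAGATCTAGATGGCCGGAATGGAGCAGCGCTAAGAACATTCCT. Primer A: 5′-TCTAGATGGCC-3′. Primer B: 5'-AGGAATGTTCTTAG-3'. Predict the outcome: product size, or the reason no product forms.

Primer A (TCTAGATGGCC) matches the top strand at positions 27–37; it acts as a forward primer.
Primer B's reverse complement is CTAAGAACATTCCT, matching the top strand at positions 52–65; it acts as a reverse primer.
The 3' ends face each other across positions 27–65, giving a 39 bp product.

Yes — a 39 bp product.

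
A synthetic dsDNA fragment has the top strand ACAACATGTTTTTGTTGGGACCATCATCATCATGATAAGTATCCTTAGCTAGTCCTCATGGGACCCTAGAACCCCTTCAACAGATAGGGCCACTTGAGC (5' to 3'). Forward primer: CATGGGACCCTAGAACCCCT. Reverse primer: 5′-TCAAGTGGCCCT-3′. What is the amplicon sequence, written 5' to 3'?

5'-CATGGGACCCTAGAACCCCTTCAACAGATAGGGCCACTTGA-3'

Scanning the template, CATGGGACCCTAGAACCCCT occurs at positions 57–76; this primer anneals to the bottom strand there with its 3' end pointing downstream.
Reverse complement of the reverse primer: AGGGCCACTTGA. This occurs on the top strand at positions 86–97.
The product is the template from position 57 through 97 (41 bp).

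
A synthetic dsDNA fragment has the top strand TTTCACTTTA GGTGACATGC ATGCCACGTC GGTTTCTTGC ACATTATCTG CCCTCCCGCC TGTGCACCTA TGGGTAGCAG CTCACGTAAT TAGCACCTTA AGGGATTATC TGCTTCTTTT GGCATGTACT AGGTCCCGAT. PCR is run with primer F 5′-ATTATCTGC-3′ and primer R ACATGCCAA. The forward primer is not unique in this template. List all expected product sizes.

85 bp, 23 bp

The forward primer ATTATCTGC matches the top strand at positions 43–51, 105–113.
The reverse primer's reverse complement is TTGGCATGT, matching at positions 119–127.
Each forward site pairs with the reverse site to give a product ending at position 127: sizes 85, 23 bp.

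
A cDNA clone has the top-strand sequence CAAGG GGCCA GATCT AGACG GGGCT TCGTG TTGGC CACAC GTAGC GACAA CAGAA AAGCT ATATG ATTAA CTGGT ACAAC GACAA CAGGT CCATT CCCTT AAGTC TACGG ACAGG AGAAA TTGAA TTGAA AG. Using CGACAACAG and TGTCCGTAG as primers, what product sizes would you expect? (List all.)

The forward primer CGACAACAG matches the top strand at positions 45–53, 80–88.
The reverse primer's reverse complement is CTACGGACA, matching at positions 105–113.
Each forward site pairs with the reverse site to give a product ending at position 113: sizes 69, 34 bp.

69 bp, 34 bp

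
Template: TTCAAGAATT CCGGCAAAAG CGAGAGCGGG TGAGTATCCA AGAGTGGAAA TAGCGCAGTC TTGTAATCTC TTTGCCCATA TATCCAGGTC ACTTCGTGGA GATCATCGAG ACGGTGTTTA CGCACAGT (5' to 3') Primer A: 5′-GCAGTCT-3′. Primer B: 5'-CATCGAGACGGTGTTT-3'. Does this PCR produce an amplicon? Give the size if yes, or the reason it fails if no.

Primer A (GCAGTCT) matches the top strand at positions 55–61 (3' end points downstream).
Primer B (CATCGAGACGGTGTTT) also matches the top strand directly, at positions 104–119 — its reverse complement AAACACCGTCTCGATG is not present.
Both primers anneal to the bottom strand with 3' ends pointing the same way, so neither can prime synthesis back toward the other.

No product — both primers anneal to the same strand and extend in the same direction.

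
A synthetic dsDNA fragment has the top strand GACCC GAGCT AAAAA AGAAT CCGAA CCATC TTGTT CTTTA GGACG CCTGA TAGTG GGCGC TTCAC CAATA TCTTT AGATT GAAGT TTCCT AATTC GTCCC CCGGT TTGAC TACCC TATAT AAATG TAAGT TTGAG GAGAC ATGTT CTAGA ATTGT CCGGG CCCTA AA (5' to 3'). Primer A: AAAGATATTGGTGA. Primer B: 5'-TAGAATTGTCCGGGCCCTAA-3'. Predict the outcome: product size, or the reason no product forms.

No product — the primers' 3' ends point away from each other.

Primer A (AAAGATATTGGTGA) has reverse complement TCACCAATATCTTT, which matches the top strand at positions 62–75; primer A anneals to the top strand there with its 3' end pointing upstream toward position 62.
Primer B (TAGAATTGTCCGGGCCCTAA) matches the top strand directly at positions 147–166; it anneals to the bottom strand with its 3' end pointing downstream toward position 166.
The 3' ends diverge (primer A extends toward position 1, primer B toward position 167), so the primers never converge on a shared product.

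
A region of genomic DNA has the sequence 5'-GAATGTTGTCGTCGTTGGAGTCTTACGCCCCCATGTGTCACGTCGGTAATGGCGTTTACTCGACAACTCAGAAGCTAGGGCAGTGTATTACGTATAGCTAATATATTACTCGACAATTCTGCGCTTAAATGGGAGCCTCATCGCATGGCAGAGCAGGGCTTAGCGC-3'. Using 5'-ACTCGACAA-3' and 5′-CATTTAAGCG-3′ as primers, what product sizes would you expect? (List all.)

The forward primer ACTCGACAA matches the top strand at positions 58–66, 108–116.
The reverse primer's reverse complement is CGCTTAAATG, matching at positions 122–131.
Each forward site pairs with the reverse site to give a product ending at position 131: sizes 74, 24 bp.

74 bp, 24 bp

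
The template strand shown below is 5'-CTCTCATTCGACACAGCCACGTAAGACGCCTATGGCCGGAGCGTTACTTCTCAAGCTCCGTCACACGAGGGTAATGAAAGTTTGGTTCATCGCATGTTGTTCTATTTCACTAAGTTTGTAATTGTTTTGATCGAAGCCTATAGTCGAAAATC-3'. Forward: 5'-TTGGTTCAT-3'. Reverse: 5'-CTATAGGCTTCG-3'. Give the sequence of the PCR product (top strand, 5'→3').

5'-TTGGTTCATCGCATGTTGTTCTATTTCACTAAGTTTGTAATTGTTTTGATCGAAGCCTATAG-3'

Forward primer TTGGTTCAT is found on the top strand at positions 82–90.
Taking the reverse complement of CTATAGGCTTCG gives CGAAGCCTATAG, found at positions 132–143 on the template; the primer anneals here to the top strand with its 3' end pointing upstream.
The product is the template from position 82 through 143 (62 bp).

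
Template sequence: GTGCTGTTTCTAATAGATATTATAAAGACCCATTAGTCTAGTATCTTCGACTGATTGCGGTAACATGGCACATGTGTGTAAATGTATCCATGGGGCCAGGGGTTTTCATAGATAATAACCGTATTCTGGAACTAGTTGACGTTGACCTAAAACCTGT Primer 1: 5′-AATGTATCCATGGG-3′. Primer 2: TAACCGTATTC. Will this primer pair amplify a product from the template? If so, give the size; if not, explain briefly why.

No product — both primers anneal to the same strand and extend in the same direction.

Primer 1 (AATGTATCCATGGG) matches the top strand at positions 81–94 (3' end points downstream).
Primer 2 (TAACCGTATTC) also matches the top strand directly, at positions 116–126 — its reverse complement GAATACGGTTA is not present.
Both primers anneal to the bottom strand with 3' ends pointing the same way, so neither can prime synthesis back toward the other.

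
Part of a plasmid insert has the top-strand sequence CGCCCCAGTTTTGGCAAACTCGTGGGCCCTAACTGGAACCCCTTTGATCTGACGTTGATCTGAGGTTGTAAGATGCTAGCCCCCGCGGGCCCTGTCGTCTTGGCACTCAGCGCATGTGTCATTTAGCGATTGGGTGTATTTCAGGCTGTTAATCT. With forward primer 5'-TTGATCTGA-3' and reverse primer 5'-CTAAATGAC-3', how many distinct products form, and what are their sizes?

Two products: 83 bp, 72 bp

The forward primer TTGATCTGA matches the top strand at positions 44–52, 55–63.
The reverse primer's reverse complement is GTCATTTAG, matching at positions 118–126.
Each forward site pairs with the reverse site to give a product ending at position 126: sizes 83, 72 bp.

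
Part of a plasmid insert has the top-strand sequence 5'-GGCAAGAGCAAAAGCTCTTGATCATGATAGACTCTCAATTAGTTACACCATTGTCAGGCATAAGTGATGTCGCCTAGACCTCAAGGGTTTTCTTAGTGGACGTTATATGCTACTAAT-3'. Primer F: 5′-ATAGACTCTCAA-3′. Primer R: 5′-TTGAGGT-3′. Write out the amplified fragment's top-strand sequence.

Scanning the template, ATAGACTCTCAA occurs at positions 27–38; this primer anneals to the bottom strand there with its 3' end pointing downstream.
Reverse complement of the reverse primer: ACCTCAA. This occurs on the top strand at positions 78–84.
The product is the template from position 27 through 84 (58 bp).

5'-ATAGACTCTCAATTAGTTACACCATTGTCAGGCATAAGTGATGTCGCCTAGACCTCAA-3'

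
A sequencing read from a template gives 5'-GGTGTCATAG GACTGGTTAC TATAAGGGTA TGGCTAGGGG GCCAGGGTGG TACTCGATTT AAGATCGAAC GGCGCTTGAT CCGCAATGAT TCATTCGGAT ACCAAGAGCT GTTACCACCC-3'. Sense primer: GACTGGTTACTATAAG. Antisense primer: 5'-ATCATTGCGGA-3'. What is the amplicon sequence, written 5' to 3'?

The forward primer matches the template at positions 11–26.
Taking the reverse complement of ATCATTGCGGA gives TCCGCAATGAT, found at positions 80–90 on the template; the primer anneals here to the top strand with its 3' end pointing upstream.
The product is the template from position 11 through 90 (80 bp).

5'-GACTGGTTACTATAAGGGTATGGCTAGGGGGCCAGGGTGGTACTCGATTTAAGATCGAACGGCGCTTGATCCGCAATGAT-3'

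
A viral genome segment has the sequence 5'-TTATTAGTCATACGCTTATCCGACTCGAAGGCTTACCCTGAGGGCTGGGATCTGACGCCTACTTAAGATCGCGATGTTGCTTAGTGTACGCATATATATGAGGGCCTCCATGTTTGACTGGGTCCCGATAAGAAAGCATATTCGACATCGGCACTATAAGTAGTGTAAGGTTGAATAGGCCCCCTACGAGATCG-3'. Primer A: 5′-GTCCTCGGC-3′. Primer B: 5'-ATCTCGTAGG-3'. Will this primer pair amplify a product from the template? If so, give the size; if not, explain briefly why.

No product — primer A has no binding site in the template.

Primer A (GTCCTCGGC) does not match the top strand, and its reverse complement GCCGAGGAC does not match either.
With no annealing site for primer A, no amplification occurs.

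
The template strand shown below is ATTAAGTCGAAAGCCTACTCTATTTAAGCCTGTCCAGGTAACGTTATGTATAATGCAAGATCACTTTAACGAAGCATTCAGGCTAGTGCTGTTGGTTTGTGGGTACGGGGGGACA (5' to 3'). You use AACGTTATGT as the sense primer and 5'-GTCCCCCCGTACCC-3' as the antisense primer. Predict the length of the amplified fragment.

Scanning the template, AACGTTATGT occurs at positions 40–49; this primer anneals to the bottom strand there with its 3' end pointing downstream.
Reverse complement of the reverse primer: GGGTACGGGGGGAC. This occurs on the top strand at positions 101–114.
The product runs from position 40 to position 114, so its length is 114 − 40 + 1 = 75 bp.

75 bp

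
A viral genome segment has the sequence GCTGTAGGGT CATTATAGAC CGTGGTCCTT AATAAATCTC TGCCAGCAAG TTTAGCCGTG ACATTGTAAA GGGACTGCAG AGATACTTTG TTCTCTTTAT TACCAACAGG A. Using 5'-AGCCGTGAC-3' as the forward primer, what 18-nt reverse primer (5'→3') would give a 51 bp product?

The forward primer binds at positions 54–62, so a 51 bp product ends at position 54 + 51 − 1 = 104.
The reverse primer anneals to the top strand over positions 87–104, i.e. to TTTGTTCTCTTTATTACC.
Its sequence written 5'→3' is the reverse complement: GGTAATAAAGAGAACAAA.

5'-GGTAATAAAGAGAACAAA-3'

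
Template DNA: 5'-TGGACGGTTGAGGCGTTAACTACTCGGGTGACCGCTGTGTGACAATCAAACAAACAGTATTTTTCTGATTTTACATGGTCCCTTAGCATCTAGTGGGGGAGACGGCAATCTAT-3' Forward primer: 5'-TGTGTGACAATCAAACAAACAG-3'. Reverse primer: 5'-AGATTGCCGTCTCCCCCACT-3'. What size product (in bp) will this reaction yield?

The forward primer matches the template at positions 36–57.
Taking the reverse complement of AGATTGCCGTCTCCCCCACT gives AGTGGGGGAGACGGCAATCT, found at positions 92–111 on the template; the primer anneals here to the top strand with its 3' end pointing upstream.
Product length = (reverse-primer end) − (forward-primer start) + 1 = 111 − 36 + 1 = 76 bp.

76 bp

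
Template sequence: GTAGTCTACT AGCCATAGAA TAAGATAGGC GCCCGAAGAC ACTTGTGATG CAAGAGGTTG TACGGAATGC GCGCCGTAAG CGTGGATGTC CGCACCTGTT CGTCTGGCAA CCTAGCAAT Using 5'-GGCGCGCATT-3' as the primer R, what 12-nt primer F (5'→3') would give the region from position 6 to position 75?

5'-CTACTAGCCATA-3'

The reverse primer's reverse complement AATGCGCGCC matches the template at positions 66–75; the product starts at position 6.
The forward primer is identical to the top strand over positions 6–17: CTACTAGCCATA.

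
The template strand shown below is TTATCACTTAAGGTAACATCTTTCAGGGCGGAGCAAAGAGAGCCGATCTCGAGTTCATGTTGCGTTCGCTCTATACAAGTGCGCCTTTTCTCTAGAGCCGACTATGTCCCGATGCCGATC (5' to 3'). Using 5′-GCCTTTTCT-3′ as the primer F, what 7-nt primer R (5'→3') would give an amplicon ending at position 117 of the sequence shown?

5'-CGGCATC-3'

The forward primer binds at positions 83–91; the product's 3' end on the top strand is position 117.
The reverse primer anneals to the top strand over positions 111–117, i.e. to GATGCCG.
Its sequence written 5'→3' is the reverse complement: CGGCATC.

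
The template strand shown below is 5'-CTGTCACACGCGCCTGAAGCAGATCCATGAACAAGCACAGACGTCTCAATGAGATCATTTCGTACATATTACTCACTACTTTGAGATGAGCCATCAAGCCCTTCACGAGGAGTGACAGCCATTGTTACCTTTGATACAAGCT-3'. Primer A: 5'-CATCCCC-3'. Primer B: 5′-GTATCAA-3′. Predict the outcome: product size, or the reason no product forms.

No product — primer A has no binding site in the template.

Primer A (CATCCCC) does not match the top strand, and its reverse complement GGGGATG does not match either.
With no annealing site for primer A, no amplification occurs.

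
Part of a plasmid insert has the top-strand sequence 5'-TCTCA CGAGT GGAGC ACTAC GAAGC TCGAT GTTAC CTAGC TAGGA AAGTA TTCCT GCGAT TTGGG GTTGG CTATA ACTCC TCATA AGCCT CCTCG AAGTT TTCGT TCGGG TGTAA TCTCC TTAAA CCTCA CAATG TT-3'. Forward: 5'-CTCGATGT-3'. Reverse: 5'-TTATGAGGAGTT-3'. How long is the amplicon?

62 bp

Forward primer CTCGATGT is found on the top strand at positions 25–32.
The reverse primer's reverse complement is AACTCCTCATAA, which matches the template at positions 75–86.
The product runs from position 25 to position 86, so its length is 86 − 25 + 1 = 62 bp.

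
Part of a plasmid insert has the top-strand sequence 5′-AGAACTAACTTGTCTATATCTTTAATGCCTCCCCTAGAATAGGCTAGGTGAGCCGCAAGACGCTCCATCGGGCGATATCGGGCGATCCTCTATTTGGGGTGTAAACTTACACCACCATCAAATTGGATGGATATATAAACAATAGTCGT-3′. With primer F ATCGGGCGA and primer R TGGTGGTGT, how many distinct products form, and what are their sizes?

Two products: 51 bp, 41 bp

The forward primer ATCGGGCGA matches the top strand at positions 67–75, 77–85.
The reverse primer's reverse complement is ACACCACCA, matching at positions 109–117.
Each forward site pairs with the reverse site to give a product ending at position 117: sizes 51, 41 bp.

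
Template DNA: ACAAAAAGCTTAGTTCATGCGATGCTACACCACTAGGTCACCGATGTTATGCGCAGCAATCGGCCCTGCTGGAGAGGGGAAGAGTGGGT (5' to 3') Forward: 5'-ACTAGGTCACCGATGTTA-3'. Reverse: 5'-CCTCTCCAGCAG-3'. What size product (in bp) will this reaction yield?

46 bp

The forward primer matches the template at positions 32–49.
Taking the reverse complement of CCTCTCCAGCAG gives CTGCTGGAGAGG, found at positions 66–77 on the template; the primer anneals here to the top strand with its 3' end pointing upstream.
Amplicon spans positions 32–77: 46 bp.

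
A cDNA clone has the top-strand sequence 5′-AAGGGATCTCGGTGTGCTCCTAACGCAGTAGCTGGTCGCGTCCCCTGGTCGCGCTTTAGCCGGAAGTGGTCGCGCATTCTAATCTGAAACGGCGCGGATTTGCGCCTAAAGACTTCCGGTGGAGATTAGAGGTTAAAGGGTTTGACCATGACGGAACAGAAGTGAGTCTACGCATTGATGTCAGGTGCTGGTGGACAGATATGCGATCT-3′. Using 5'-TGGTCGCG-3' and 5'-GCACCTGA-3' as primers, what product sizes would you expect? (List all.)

156 bp, 143 bp, 122 bp

The forward primer TGGTCGCG matches the top strand at positions 33–40, 46–53, 67–74.
The reverse primer's reverse complement is TCAGGTGC, matching at positions 181–188.
Each forward site pairs with the reverse site to give a product ending at position 188: sizes 156, 143, 122 bp.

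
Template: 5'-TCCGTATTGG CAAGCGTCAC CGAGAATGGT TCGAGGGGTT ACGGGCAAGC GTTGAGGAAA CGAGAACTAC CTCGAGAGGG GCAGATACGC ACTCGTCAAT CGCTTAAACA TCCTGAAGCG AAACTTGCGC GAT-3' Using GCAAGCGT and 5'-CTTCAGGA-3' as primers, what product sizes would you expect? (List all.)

The forward primer GCAAGCGT matches the top strand at positions 10–17, 45–52.
The reverse primer's reverse complement is TCCTGAAG, matching at positions 111–118.
Each forward site pairs with the reverse site to give a product ending at position 118: sizes 109, 74 bp.

109 bp, 74 bp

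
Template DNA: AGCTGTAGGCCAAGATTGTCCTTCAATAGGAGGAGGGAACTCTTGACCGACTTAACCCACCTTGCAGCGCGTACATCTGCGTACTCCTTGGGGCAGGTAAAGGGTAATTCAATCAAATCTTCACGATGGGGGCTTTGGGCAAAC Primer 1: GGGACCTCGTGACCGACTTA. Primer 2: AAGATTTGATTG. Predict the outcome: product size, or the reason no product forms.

No product — primer 1 has no binding site in the template.

Primer 1 (GGGACCTCGTGACCGACTTA) does not match the top strand, and its reverse complement TAAGTCGGTCACGAGGTCCC does not match either.
With no annealing site for primer 1, no amplification occurs.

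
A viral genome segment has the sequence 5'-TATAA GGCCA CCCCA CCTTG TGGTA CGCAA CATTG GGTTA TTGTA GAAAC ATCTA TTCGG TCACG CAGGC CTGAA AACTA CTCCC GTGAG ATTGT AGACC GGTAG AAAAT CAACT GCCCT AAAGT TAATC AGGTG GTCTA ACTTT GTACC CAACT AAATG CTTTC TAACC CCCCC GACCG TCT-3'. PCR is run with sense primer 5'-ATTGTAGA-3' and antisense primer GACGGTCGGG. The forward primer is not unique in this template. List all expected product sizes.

143 bp, 92 bp

The forward primer ATTGTAGA matches the top strand at positions 40–47, 91–98.
The reverse primer's reverse complement is CCCGACCGTC, matching at positions 173–182.
Each forward site pairs with the reverse site to give a product ending at position 182: sizes 143, 92 bp.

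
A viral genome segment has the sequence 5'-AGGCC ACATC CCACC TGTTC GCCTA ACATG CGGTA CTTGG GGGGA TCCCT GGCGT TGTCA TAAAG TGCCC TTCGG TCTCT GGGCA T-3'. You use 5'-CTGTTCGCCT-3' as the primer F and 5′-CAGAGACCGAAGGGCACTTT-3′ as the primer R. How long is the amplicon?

67 bp

Scanning the template, CTGTTCGCCT occurs at positions 15–24; this primer anneals to the bottom strand there with its 3' end pointing downstream.
The reverse primer's reverse complement is AAAGTGCCCTTCGGTCTCTG, which matches the template at positions 62–81.
Amplicon spans positions 15–81: 67 bp.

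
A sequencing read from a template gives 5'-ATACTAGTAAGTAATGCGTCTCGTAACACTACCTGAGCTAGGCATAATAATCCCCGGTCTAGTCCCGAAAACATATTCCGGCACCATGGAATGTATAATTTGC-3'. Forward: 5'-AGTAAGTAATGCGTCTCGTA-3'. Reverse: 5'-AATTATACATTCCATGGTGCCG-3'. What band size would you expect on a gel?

95 bp

The forward primer matches the template at positions 6–25.
Taking the reverse complement of AATTATACATTCCATGGTGCCG gives CGGCACCATGGAATGTATAATT, found at positions 79–100 on the template; the primer anneals here to the top strand with its 3' end pointing upstream.
Product length = (reverse-primer end) − (forward-primer start) + 1 = 100 − 6 + 1 = 95 bp.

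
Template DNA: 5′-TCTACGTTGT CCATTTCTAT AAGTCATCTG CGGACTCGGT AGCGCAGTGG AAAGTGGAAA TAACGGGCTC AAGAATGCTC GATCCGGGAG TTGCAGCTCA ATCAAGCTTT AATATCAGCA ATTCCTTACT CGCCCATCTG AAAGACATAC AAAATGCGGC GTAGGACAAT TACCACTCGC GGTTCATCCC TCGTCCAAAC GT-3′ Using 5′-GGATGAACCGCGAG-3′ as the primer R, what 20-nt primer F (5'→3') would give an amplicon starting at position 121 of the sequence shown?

The reverse primer's reverse complement CTCGCGGTTCATCC matches the template at positions 176–189; the product starts at position 121.
The forward primer is identical to the top strand over positions 121–140: ATTCCTTACTCGCCCATCTG.

5'-ATTCCTTACTCGCCCATCTG-3'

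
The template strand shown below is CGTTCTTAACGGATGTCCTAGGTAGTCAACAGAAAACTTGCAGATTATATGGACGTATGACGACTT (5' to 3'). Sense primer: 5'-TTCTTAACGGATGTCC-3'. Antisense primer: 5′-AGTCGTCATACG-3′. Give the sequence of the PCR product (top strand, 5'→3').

5'-TTCTTAACGGATGTCCTAGGTAGTCAACAGAAAACTTGCAGATTATATGGACGTATGACGACT-3'

Scanning the template, TTCTTAACGGATGTCC occurs at positions 3–18; this primer anneals to the bottom strand there with its 3' end pointing downstream.
The reverse primer's reverse complement is CGTATGACGACT, which matches the template at positions 54–65.
The product is the template from position 3 through 65 (63 bp).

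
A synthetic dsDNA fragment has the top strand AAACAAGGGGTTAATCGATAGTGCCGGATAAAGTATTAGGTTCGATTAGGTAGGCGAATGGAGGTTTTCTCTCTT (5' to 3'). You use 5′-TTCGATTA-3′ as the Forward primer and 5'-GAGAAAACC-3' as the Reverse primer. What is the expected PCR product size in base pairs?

The forward primer matches the template at positions 41–48.
The reverse primer's reverse complement is GGTTTTCTC, which matches the template at positions 63–71.
The product runs from position 41 to position 71, so its length is 71 − 41 + 1 = 31 bp.

31 bp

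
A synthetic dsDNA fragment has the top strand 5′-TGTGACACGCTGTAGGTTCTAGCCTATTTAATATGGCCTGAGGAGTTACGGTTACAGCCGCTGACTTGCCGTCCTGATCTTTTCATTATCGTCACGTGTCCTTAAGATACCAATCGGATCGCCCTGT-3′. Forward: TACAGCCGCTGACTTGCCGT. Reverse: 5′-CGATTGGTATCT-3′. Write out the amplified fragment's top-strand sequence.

5'-TACAGCCGCTGACTTGCCGTCCTGATCTTTTCATTATCGTCACGTGTCCTTAAGATACCAATCG-3'

Scanning the template, TACAGCCGCTGACTTGCCGT occurs at positions 53–72; this primer anneals to the bottom strand there with its 3' end pointing downstream.
Reverse complement of the reverse primer: AGATACCAATCG. This occurs on the top strand at positions 105–116.
The product is the template from position 53 through 116 (64 bp).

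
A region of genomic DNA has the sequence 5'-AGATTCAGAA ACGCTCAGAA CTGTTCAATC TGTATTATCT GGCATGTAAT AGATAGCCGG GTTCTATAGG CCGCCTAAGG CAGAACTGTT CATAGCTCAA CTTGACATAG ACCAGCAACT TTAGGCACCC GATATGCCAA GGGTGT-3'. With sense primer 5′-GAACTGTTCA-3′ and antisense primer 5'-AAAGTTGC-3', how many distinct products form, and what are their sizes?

The forward primer GAACTGTTCA matches the top strand at positions 18–27, 83–92.
The reverse primer's reverse complement is GCAACTTT, matching at positions 115–122.
Each forward site pairs with the reverse site to give a product ending at position 122: sizes 105, 40 bp.

Two products: 105 bp, 40 bp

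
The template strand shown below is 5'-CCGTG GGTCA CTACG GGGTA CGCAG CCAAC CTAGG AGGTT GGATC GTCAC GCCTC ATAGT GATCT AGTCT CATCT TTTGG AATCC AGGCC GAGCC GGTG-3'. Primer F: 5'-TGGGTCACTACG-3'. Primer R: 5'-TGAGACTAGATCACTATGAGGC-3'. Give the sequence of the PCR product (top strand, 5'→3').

5'-TGGGTCACTACGGGGTACGCAGCCAACCTAGGAGGTTGGATCGTCACGCCTCATAGTGATCTAGTCTCA-3'

Forward primer TGGGTCACTACG is found on the top strand at positions 4–15.
Reverse complement of the reverse primer: GCCTCATAGTGATCTAGTCTCA. This occurs on the top strand at positions 51–72.
The product is the template from position 4 through 72 (69 bp).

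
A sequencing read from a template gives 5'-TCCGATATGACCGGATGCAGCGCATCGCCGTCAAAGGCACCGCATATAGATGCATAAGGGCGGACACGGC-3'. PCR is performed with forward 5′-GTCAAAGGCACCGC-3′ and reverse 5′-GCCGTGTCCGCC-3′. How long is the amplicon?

41 bp

Scanning the template, GTCAAAGGCACCGC occurs at positions 30–43; this primer anneals to the bottom strand there with its 3' end pointing downstream.
The reverse primer's reverse complement is GGCGGACACGGC, which matches the template at positions 59–70.
The product runs from position 30 to position 70, so its length is 70 − 30 + 1 = 41 bp.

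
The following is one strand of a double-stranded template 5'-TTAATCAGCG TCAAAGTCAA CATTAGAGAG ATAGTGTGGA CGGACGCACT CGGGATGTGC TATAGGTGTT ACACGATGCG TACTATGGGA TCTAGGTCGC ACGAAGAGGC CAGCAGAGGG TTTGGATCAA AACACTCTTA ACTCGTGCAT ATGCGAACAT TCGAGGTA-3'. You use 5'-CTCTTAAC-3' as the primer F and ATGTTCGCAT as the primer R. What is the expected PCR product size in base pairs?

Forward primer CTCTTAAC is found on the top strand at positions 135–142.
Taking the reverse complement of ATGTTCGCAT gives ATGCGAACAT, found at positions 151–160 on the template; the primer anneals here to the top strand with its 3' end pointing upstream.
Product length = (reverse-primer end) − (forward-primer start) + 1 = 160 − 135 + 1 = 26 bp.

26 bp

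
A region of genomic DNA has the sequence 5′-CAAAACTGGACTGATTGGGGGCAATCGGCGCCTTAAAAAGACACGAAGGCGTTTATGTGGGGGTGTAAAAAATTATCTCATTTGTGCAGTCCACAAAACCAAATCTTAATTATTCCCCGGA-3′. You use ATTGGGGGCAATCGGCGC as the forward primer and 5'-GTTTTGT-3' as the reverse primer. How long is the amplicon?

86 bp

The forward primer matches the template at positions 14–31.
The reverse primer's reverse complement is ACAAAAC, which matches the template at positions 93–99.
Product length = (reverse-primer end) − (forward-primer start) + 1 = 99 − 14 + 1 = 86 bp.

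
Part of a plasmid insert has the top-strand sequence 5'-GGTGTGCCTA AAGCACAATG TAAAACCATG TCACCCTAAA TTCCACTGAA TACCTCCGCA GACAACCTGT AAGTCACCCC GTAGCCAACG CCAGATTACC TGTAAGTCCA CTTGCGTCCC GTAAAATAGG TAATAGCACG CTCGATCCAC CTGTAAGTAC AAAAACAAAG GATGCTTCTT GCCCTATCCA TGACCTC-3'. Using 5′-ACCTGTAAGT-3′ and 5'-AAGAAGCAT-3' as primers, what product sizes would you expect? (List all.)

116 bp, 83 bp, 32 bp

The forward primer ACCTGTAAGT matches the top strand at positions 65–74, 98–107, 149–158.
The reverse primer's reverse complement is ATGCTTCTT, matching at positions 172–180.
Each forward site pairs with the reverse site to give a product ending at position 180: sizes 116, 83, 32 bp.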